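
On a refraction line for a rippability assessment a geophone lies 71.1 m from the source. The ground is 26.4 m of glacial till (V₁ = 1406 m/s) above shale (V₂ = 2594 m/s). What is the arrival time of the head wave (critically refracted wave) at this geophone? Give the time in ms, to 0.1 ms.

t = x/V₂ + 2h·√(V₂²−V₁²)/(V₁V₂).
√(V₂²−V₁²) = √(2594²−1406²) = 2179.9 m/s; delay term = 2·26.4·2179.9/(1406·2594) = 0.03156 s.
t = 71.1/2594 + 0.03156 = 0.05897 s.

59.0 ms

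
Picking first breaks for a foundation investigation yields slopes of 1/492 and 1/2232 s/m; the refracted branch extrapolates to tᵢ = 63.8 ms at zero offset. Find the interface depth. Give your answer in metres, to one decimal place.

θ_c = arcsin(492/2232) = 12.73°; cos θ_c = 0.9754.
tᵢ = 2h cos θ_c/V₁ ⇒ h = tᵢ·V₁/(2 cos θ_c) = 0.0638·492/(2·0.9754) = 16.09 m.

16.1 m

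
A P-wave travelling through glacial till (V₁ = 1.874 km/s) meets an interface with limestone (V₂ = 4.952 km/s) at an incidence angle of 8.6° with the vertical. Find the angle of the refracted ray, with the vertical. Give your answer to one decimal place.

sin θ₁/V₁ = sin θ₂/V₂ ⇒ sin θ₂ = 4.952·sin 8.6°/1.874 = 4.952·0.1495/1.874 = 0.3951.
θ₂ = arcsin 0.3951 = 23.27° from the normal.

23.3°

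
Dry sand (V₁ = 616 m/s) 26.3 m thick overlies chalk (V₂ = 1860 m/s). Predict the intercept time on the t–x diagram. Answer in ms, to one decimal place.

tᵢ = 2h·√(V₂²−V₁²)/(V₁V₂).
√(V₂²−V₁²) = √(1860²−616²) = 1755.0 m/s.
tᵢ = 2·26.3·1755.0/(616·1860) = 0.08057 s.

80.6 ms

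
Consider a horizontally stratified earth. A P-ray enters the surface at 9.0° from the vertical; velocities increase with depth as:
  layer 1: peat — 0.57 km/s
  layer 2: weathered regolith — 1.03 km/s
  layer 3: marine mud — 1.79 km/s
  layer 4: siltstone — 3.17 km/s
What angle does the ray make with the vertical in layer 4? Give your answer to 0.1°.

60.5°

Ray parameter p = sin 9.0° / 0.57 = 2.7445e-01 s/km.
sin θ_4 = p·V_4 = 2.7445e-01 × 3.17 = 0.8700.
θ_4 = arcsin 0.8700 = 60.46°.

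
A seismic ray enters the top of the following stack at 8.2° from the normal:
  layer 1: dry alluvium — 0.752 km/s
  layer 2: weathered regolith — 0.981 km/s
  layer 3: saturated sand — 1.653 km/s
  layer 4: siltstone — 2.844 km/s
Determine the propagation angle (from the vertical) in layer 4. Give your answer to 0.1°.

Ray parameter p = sin 8.2° / 0.752 = 1.8967e-01 s/km.
sin θ_4 = p·V_4 = 1.8967e-01 × 2.844 = 0.5394.
θ_4 = arcsin 0.5394 = 32.64°.

32.6°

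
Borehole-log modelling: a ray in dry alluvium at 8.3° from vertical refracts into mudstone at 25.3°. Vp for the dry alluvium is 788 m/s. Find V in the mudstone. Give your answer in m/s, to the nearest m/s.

Snell's law: sin 8.3°/V₁ = sin 25.3°/V₂.
V₂ = V₁·sin 25.3°/sin 8.3° = 788 × 2.9604 = 2332.83 m/s.

2333 m/s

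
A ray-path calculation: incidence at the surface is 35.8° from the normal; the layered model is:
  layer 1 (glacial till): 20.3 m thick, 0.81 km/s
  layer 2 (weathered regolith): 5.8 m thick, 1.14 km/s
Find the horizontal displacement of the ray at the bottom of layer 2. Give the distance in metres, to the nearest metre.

23 m

p = sin θ₁/V₁ = sin 35.8°/0.81 = 7.2217e-01 s/km is conserved through the stack.
Layer 1: θ = 35.80°; offset = 20.3·tan 35.80° = 14.641 m.
Layer 2: sin θ = p·1.14 = 0.8233 → θ = 55.41°; offset = 5.8·tan 55.41° = 8.412 m.
Summing the layer offsets gives 23.053 m.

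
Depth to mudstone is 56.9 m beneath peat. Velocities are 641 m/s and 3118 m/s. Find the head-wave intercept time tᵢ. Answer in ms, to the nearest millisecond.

174 ms

tᵢ = 2h·√(V₂²−V₁²)/(V₁V₂).
√(V₂²−V₁²) = √(3118²−641²) = 3051.4 m/s.
tᵢ = 2·56.9·3051.4/(641·3118) = 0.17374 s.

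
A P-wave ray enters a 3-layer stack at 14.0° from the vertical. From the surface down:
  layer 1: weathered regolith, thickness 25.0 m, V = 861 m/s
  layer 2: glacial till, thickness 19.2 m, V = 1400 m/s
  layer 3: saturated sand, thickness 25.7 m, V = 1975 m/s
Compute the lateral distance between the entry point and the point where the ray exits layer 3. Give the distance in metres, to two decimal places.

Apply Snell's law at each interface; in layer i the horizontal offset is hᵢ·tan θᵢ.
Layer 1: θ = 14.00°; offset = 25.0·tan 14.00° = 6.2332 m.
Layer 2: sin θ = 1400·sin 14.0°/861 = 0.3934, θ = 23.16°; offset = 19.2·tan 23.16° = 8.2150 m.
Layer 3: sin θ = 1975·sin 14.0°/861 = 0.5549, θ = 33.71°; offset = 25.7·tan 33.71° = 17.1436 m.
Summing the layer offsets gives 31.5918 m.

31.59 m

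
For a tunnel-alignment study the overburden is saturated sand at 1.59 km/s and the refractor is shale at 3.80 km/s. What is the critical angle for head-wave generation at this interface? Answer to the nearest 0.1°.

Critical incidence: sin θ_c = V₁/V₂ = 1.59/3.80 = 0.4184.
θ_c = arcsin 0.4184 = 24.73°.

24.7°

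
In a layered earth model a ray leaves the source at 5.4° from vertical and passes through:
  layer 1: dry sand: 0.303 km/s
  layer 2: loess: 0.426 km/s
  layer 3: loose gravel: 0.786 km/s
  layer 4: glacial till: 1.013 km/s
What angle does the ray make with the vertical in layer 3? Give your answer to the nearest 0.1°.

Ray parameter p = sin 5.4° / 0.303 = 3.1059e-01 s/km.
sin θ_3 = p·V_3 = 3.1059e-01 × 0.786 = 0.2441.
θ_3 = 14.13° from the vertical.

14.1°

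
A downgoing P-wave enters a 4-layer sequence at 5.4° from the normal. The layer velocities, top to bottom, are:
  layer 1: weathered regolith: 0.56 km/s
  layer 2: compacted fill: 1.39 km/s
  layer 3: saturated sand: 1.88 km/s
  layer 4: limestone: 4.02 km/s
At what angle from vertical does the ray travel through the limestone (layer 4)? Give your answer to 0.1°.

Snell's law across each interface conserves sin θ / V, so sin θ_4 = V_4·sin θ₁/V₁.
sin θ_4 = 4.02 × sin 5.4° / 0.56 = 0.6756.
θ_4 = arcsin 0.6756 = 42.50°.

42.5°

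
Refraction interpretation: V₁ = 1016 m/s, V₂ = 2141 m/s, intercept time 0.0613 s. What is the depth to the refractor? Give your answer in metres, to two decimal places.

35.38 m

θ_c = arcsin(1016/2141) = 28.33°; cos θ_c = 0.8802.
tᵢ = 2h cos θ_c/V₁ ⇒ h = tᵢ·V₁/(2 cos θ_c) = 0.0613·1016/(2·0.8802) = 35.38 m.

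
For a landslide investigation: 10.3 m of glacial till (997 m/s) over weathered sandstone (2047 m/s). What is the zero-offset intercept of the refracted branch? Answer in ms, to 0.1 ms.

tᵢ = 2h·√(V₂²−V₁²)/(V₁V₂).
√(V₂²−V₁²) = √(2047²−997²) = 1787.8 m/s.
tᵢ = 2·10.3·1787.8/(997·2047) = 0.01805 s.

18.0 ms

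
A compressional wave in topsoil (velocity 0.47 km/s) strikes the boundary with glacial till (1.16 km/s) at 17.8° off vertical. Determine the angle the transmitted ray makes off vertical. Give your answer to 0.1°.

49.0°

sin θ₁/V₁ = sin θ₂/V₂ ⇒ sin θ₂ = 1.16·sin 17.8°/0.47 = 1.16·0.3057/0.47 = 0.7545.
θ₂ = arcsin 0.7545 = 48.98° from the normal.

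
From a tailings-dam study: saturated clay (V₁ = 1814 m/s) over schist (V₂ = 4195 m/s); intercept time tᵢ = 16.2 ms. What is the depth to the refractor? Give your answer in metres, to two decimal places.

16.30 m

h = tᵢ·V₁·V₂ / (2·√(V₂²−V₁²)).
√(V₂²−V₁²) = √(4195² − 1814²) = 3782.5 m/s.
h = 0.0162 s × 1814 × 4195 / (2 × 3782.5) = 16.30 m.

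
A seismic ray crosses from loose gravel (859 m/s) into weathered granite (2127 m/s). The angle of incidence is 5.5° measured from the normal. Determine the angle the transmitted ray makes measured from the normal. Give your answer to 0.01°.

Snell's law: sin θ₂ = (V₂/V₁)·sin θ₁ = (2127/859)·sin 5.5° = 0.2373.
θ₂ = arcsin 0.2373 = 13.73° from the normal.

13.73°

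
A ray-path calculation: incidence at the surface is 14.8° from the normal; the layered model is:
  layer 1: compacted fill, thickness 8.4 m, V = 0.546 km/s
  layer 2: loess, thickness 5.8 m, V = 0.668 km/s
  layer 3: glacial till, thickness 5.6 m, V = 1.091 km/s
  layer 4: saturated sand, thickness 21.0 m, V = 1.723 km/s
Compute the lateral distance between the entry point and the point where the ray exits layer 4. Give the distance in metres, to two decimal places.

p = sin θ₁/V₁ = sin 14.8°/0.546 = 4.6785e-01 s/km is conserved through the stack.
Layer 1: θ = 14.80°; offset = 8.4·tan 14.80° = 2.2194 m.
Layer 2: sin θ = p·0.668 = 0.3125 → θ = 18.21°; offset = 5.8·tan 18.21° = 1.9082 m.
Layer 3: sin θ = p·1.091 = 0.5104 → θ = 30.69°; offset = 5.6·tan 30.69° = 3.3240 m.
Layer 4: sin θ = p·1.723 = 0.8061 → θ = 53.72°; offset = 21.0·tan 53.72° = 28.6059 m.
Summing the layer offsets gives 36.0575 m.

36.06 m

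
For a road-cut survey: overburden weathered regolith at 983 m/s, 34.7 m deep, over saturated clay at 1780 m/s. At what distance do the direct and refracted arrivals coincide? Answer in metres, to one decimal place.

129.2 m

x_cross = 2h·√((V₂+V₁)/(V₂−V₁)).
(V₂+V₁)/(V₂−V₁) = (1780+983)/(1780−983) = 3.4668; √ = 1.8619.
x_cross = 2·34.7·1.8619 = 129.22 m.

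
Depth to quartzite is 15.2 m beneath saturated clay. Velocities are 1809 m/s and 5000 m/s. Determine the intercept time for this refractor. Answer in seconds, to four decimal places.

0.0157 s

tᵢ = 2h·√(V₂²−V₁²)/(V₁V₂).
√(V₂²−V₁²) = √(5000²−1809²) = 4661.3 m/s.
tᵢ = 2·15.2·4661.3/(1809·5000) = 0.01567 s.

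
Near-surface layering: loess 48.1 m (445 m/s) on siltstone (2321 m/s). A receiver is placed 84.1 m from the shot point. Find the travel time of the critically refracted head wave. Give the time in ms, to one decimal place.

248.4 ms

θ_c = arcsin(V₁/V₂) = arcsin(445/2321) = 11.05°, cos θ_c = 0.9814.
Intercept time tᵢ = 2h cos θ_c / V₁ = 2·48.1·0.9814/445 = 0.21217 s.
t = x/V₂ + tᵢ = 84.1/2321 + 0.21217 = 0.24840 s.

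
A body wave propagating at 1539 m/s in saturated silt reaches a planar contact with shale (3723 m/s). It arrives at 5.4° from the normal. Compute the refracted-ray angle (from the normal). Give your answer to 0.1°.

13.2°

sin θ₁/V₁ = sin θ₂/V₂ ⇒ sin θ₂ = 3723·sin 5.4°/1539 = 3723·0.0941/1539 = 0.2277.
θ₂ = arcsin 0.2277 = 13.16° from the normal.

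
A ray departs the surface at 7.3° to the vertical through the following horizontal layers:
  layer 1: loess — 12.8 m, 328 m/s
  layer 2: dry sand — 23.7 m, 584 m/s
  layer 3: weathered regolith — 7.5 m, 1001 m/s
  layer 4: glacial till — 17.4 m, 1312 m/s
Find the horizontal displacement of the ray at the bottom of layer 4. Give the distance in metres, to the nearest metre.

Ray parameter p = sin 7.3° / 328 m/s = 3.8739e-04 s/m.
Layer 1: θ = 7.30°; offset = 12.8·tan 7.30° = 1.640 m.
Layer 2: sin θ = p·584 = 0.2262 → θ = 13.08°; offset = 23.7·tan 13.08° = 5.505 m.
Layer 3: sin θ = p·1001 = 0.3878 → θ = 22.82°; offset = 7.5·tan 22.82° = 3.155 m.
Layer 4: sin θ = p·1312 = 0.5083 → θ = 30.55°; offset = 17.4·tan 30.55° = 10.269 m.
Summing the layer offsets gives 20.568 m.

21 m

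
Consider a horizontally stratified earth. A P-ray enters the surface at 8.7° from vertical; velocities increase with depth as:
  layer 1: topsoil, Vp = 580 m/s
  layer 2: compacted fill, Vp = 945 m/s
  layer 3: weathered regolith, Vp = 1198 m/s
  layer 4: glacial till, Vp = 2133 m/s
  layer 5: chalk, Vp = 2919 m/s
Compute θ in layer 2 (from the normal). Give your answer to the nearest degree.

14°

Ray parameter p = sin 8.7° / 580 = 2.6079e-04 s/m.
sin θ_2 = p·V_2 = 2.6079e-04 × 945 = 0.2465.
θ_2 = 14.27° from the vertical.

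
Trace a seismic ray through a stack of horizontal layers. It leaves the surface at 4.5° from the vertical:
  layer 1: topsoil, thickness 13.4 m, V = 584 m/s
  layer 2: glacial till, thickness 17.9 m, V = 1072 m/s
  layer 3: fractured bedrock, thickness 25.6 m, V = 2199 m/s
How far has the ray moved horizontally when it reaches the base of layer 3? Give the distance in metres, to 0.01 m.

11.58 m

p = sin θ₁/V₁ = sin 4.5°/584 = 1.3435e-04 s/m is conserved through the stack.
Layer 1: θ = 4.50°; offset = 13.4·tan 4.50° = 1.0546 m.
Layer 2: sin θ = p·1072 = 0.1440 → θ = 8.28°; offset = 17.9·tan 8.28° = 2.6051 m.
Layer 3: sin θ = p·2199 = 0.2954 → θ = 17.18°; offset = 25.6·tan 17.18° = 7.9164 m.
Σ offsets = 11.5761 m.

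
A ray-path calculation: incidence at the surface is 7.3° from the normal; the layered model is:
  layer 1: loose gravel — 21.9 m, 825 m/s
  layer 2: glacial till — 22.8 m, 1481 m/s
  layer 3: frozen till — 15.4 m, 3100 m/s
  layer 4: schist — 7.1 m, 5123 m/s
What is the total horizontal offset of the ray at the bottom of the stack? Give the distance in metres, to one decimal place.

p = sin θ₁/V₁ = sin 7.3°/825 = 1.5402e-04 s/m is conserved through the stack.
Layer 1: θ = 7.30°; offset = 21.9·tan 7.30° = 2.805 m.
Layer 2: sin θ = p·1481 = 0.2281 → θ = 13.19°; offset = 22.8·tan 13.19° = 5.341 m.
Layer 3: sin θ = p·3100 = 0.4775 → θ = 28.52°; offset = 15.4·tan 28.52° = 8.368 m.
Layer 4: sin θ = p·5123 = 0.7890 → θ = 52.10°; offset = 7.1·tan 52.10° = 9.119 m.
Summing the layer offsets gives 25.634 m.

25.6 m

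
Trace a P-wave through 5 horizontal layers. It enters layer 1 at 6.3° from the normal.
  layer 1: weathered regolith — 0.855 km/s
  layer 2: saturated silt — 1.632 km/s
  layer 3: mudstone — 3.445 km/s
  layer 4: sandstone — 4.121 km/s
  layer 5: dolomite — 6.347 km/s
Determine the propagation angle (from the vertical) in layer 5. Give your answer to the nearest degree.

Snell's law across each interface conserves sin θ / V, so sin θ_5 = V_5·sin θ₁/V₁.
sin θ_5 = 6.347 × sin 6.3° / 0.855 = 0.8146.
θ_5 = arcsin 0.8146 = 54.55°.

55°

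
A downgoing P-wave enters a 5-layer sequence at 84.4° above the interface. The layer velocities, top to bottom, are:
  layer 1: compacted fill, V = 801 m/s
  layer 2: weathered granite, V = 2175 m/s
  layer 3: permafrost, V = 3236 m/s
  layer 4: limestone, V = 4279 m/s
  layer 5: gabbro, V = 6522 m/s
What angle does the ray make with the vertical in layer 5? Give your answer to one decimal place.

From the normal: θ₁ = 90° − 84.4° = 5.6°.
Snell's law across each interface conserves sin θ / V, so sin θ_5 = V_5·sin θ₁/V₁.
sin θ_5 = 6522 × sin 5.6° / 801 = 0.7946.
θ_5 = 52.61° from the vertical.

52.6°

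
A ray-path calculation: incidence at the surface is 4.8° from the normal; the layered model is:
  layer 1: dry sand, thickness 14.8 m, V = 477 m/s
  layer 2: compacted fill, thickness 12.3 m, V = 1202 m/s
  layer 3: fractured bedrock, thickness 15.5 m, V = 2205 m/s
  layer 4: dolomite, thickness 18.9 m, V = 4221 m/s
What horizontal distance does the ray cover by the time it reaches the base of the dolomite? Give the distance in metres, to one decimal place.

Apply Snell's law at each interface; in layer i the horizontal offset is hᵢ·tan θᵢ.
Layer 1: θ = 4.80°; offset = 14.8·tan 4.80° = 1.243 m.
Layer 2: sin θ = 1202·sin 4.8°/477 = 0.2109, θ = 12.17°; offset = 12.3·tan 12.17° = 2.653 m.
Layer 3: sin θ = 2205·sin 4.8°/477 = 0.3868, θ = 22.76°; offset = 15.5·tan 22.76° = 6.502 m.
Layer 4: sin θ = 4221·sin 4.8°/477 = 0.7405, θ = 47.77°; offset = 18.9·tan 47.77° = 20.823 m.
Total horizontal offset = 31.221 m.

31.2 m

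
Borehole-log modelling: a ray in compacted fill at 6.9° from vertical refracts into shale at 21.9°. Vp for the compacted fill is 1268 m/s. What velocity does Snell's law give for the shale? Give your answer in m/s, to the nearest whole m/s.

Snell's law: sin 6.9°/V₁ = sin 21.9°/V₂.
V₂ = V₁·sin 21.9°/sin 6.9° = 1268 × 3.1047 = 3936.75 m/s.

3937 m/s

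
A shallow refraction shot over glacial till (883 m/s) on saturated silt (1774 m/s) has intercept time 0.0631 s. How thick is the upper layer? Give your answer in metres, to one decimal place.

θ_c = arcsin(883/1774) = 29.85°; cos θ_c = 0.8673.
tᵢ = 2h cos θ_c/V₁ ⇒ h = tᵢ·V₁/(2 cos θ_c) = 0.0631·883/(2·0.8673) = 32.12 m.

32.1 m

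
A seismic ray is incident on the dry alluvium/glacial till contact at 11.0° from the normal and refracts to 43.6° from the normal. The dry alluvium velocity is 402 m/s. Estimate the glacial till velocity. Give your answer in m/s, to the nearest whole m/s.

1453 m/s

Snell's law: sin 11.0°/V₁ = sin 43.6°/V₂.
V₂ = V₁·sin 43.6°/sin 11.0° = 402 × 3.6142 = 1452.90 m/s.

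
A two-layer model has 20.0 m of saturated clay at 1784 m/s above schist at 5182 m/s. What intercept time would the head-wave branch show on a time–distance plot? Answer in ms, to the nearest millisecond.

21 ms

θ_c = arcsin(V₁/V₂) = arcsin(1784/5182) = 20.14°; cos θ_c = 0.9389.
tᵢ = 2h·cos θ_c / V₁ = 2·20.0·0.9389 / 1784 = 0.02105 s.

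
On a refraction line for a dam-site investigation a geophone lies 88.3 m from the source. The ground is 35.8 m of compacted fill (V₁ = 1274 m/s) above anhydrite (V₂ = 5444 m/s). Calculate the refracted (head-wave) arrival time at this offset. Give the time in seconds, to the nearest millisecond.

0.071 s

θ_c = arcsin(V₁/V₂) = arcsin(1274/5444) = 13.53°, cos θ_c = 0.9722.
Intercept time tᵢ = 2h cos θ_c / V₁ = 2·35.8·0.9722/1274 = 0.05464 s.
t = x/V₂ + tᵢ = 88.3/5444 + 0.05464 = 0.07086 s.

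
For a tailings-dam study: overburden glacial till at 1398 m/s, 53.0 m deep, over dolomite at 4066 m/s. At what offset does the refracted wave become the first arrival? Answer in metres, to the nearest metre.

x_cross = 2h·√((V₂+V₁)/(V₂−V₁)).
(V₂+V₁)/(V₂−V₁) = (4066+1398)/(4066−1398) = 2.0480; √ = 1.4311.
x_cross = 2·53.0·1.4311 = 151.69 m.

152 m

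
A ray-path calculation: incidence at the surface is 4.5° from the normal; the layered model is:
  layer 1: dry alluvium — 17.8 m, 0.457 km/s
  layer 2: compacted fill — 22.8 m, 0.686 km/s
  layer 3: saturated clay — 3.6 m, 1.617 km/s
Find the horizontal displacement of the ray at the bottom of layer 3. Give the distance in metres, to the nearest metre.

5 m

p = sin θ₁/V₁ = sin 4.5°/0.457 = 1.7168e-01 s/km is conserved through the stack.
Layer 1: θ = 4.50°; offset = 17.8·tan 4.50° = 1.401 m.
Layer 2: sin θ = p·0.686 = 0.1178 → θ = 6.76°; offset = 22.8·tan 6.76° = 2.704 m.
Layer 3: sin θ = p·1.617 = 0.2776 → θ = 16.12°; offset = 3.6·tan 16.12° = 1.040 m.
Summing the layer offsets gives 5.145 m.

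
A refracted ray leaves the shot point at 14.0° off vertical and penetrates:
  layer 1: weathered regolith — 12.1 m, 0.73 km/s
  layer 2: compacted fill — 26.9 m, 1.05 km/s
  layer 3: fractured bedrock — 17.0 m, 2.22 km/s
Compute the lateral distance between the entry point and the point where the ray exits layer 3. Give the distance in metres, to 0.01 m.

31.47 m

p = sin θ₁/V₁ = sin 14.0°/0.73 = 3.3140e-01 s/km is conserved through the stack.
Layer 1: θ = 14.00°; offset = 12.1·tan 14.00° = 3.0169 m.
Layer 2: sin θ = p·1.05 = 0.3480 → θ = 20.36°; offset = 26.9·tan 20.36° = 9.9844 m.
Layer 3: sin θ = p·2.22 = 0.7357 → θ = 47.37°; offset = 17.0·tan 47.37° = 18.4660 m.
Total horizontal offset = 31.4673 m.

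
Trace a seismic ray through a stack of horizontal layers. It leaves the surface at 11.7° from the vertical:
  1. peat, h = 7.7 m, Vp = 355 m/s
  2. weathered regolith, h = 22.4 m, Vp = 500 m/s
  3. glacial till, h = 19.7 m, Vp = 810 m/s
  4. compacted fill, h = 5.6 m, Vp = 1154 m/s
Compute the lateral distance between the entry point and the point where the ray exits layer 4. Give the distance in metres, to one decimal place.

23.5 m

Apply Snell's law at each interface; in layer i the horizontal offset is hᵢ·tan θᵢ.
Layer 1: θ = 11.70°; offset = 7.7·tan 11.70° = 1.595 m.
Layer 2: sin θ = 500·sin 11.7°/355 = 0.2856, θ = 16.60°; offset = 22.4·tan 16.60° = 6.676 m.
Layer 3: sin θ = 810·sin 11.7°/355 = 0.4627, θ = 27.56°; offset = 19.7·tan 27.56° = 10.282 m.
Layer 4: sin θ = 1154·sin 11.7°/355 = 0.6592, θ = 41.24°; offset = 5.6·tan 41.24° = 4.909 m.
Σ offsets = 23.462 m.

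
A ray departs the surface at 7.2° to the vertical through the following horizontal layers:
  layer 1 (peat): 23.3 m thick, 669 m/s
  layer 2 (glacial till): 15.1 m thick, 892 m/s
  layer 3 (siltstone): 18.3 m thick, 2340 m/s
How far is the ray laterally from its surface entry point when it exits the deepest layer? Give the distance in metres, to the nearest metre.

Ray parameter p = sin 7.2° / 669 m/s = 1.8734e-04 s/m.
Layer 1: θ = 7.20°; offset = 23.3·tan 7.20° = 2.943 m.
Layer 2: sin θ = p·892 = 0.1671 → θ = 9.62°; offset = 15.1·tan 9.62° = 2.559 m.
Layer 3: sin θ = p·2340 = 0.4384 → θ = 26.00°; offset = 18.3·tan 26.00° = 8.926 m.
Σ offsets = 14.429 m.

14 m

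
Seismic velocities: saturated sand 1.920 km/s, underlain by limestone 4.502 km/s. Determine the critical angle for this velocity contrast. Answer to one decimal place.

25.2°

Critical incidence: sin θ_c = V₁/V₂ = 1.920/4.502 = 0.4265.
θ_c = arcsin 0.4265 = 25.24°.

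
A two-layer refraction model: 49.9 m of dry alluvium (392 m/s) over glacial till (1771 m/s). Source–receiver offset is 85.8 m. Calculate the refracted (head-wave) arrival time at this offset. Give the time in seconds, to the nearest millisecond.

θ_c = arcsin(V₁/V₂) = arcsin(392/1771) = 12.79°, cos θ_c = 0.9752.
Intercept time tᵢ = 2h cos θ_c / V₁ = 2·49.9·0.9752/392 = 0.24828 s.
t = x/V₂ + tᵢ = 85.8/1771 + 0.24828 = 0.29672 s.

0.297 s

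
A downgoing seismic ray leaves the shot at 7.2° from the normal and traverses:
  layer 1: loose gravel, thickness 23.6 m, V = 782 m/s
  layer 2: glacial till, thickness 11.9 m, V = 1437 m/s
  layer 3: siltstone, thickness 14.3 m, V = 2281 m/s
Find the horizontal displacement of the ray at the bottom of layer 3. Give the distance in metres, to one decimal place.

Apply Snell's law at each interface; in layer i the horizontal offset is hᵢ·tan θᵢ.
Layer 1: θ = 7.20°; offset = 23.6·tan 7.20° = 2.981 m.
Layer 2: sin θ = 1437·sin 7.2°/782 = 0.2303, θ = 13.32°; offset = 11.9·tan 13.32° = 2.816 m.
Layer 3: sin θ = 2281·sin 7.2°/782 = 0.3656, θ = 21.44°; offset = 14.3·tan 21.44° = 5.617 m.
Total horizontal offset = 11.414 m.

11.4 m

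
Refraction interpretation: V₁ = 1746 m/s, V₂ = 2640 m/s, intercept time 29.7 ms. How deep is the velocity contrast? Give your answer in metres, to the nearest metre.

35 m

θ_c = arcsin(1746/2640) = 41.40°; cos θ_c = 0.7501.
tᵢ = 2h cos θ_c/V₁ ⇒ h = tᵢ·V₁/(2 cos θ_c) = 0.0297·1746/(2·0.7501) = 34.57 m.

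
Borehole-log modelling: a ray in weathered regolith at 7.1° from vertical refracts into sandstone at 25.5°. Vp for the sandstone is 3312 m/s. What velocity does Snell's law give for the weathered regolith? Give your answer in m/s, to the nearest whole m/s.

951 m/s

sin 7.1° = 0.1236; sin 25.5° = 0.4305.
V₁ = V₂·(sin θ₁/sin θ₂) = 3312·(0.1236/0.4305) = 950.89 m/s.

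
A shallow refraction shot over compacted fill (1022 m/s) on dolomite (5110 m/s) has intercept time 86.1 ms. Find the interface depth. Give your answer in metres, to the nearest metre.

h = tᵢ·V₁·V₂ / (2·√(V₂²−V₁²)).
√(V₂²−V₁²) = √(5110² − 1022²) = 5006.8 m/s.
h = 0.0861 s × 1022 × 5110 / (2 × 5006.8) = 44.90 m.

45 m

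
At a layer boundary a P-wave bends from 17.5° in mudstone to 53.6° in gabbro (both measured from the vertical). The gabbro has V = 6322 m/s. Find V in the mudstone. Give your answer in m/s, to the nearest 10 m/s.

sin 17.5° = 0.3007; sin 53.6° = 0.8049.
V₁ = V₂·(sin θ₁/sin θ₂) = 6322·(0.3007/0.8049) = 2361.88 m/s.

2360 m/s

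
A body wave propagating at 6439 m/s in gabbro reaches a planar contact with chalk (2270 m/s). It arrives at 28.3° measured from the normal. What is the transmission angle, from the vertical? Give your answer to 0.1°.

9.6°

Snell's law: sin θ₂ = (V₂/V₁)·sin θ₁ = (2270/6439)·sin 28.3° = 0.1671.
θ₂ = arcsin 0.1671 = 9.62° from the normal.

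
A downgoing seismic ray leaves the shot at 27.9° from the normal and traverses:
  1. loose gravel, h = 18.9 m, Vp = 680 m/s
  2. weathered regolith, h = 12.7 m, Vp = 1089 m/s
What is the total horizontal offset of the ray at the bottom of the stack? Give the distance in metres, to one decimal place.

24.4 m

Apply Snell's law at each interface; in layer i the horizontal offset is hᵢ·tan θᵢ.
Layer 1: θ = 27.90°; offset = 18.9·tan 27.90° = 10.007 m.
Layer 2: sin θ = 1089·sin 27.9°/680 = 0.7494, θ = 48.54°; offset = 12.7·tan 48.54° = 14.373 m.
Σ offsets = 24.380 m.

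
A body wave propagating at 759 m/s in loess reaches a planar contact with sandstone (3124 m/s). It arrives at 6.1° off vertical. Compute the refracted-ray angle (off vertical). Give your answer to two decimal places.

25.94°

sin θ₁/V₁ = sin θ₂/V₂ ⇒ sin θ₂ = 3124·sin 6.1°/759 = 3124·0.1063/759 = 0.4374.
θ₂ = sin⁻¹(0.4374) = 25.94° (from vertical).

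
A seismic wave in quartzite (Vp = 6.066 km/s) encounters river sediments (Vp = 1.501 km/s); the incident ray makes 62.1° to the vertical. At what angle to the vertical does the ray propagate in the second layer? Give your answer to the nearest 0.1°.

12.6°

Snell's law: sin θ₂ = (V₂/V₁)·sin θ₁ = (1.501/6.066)·sin 62.1° = 0.2187.
θ₂ = arcsin 0.2187 = 12.63° from the normal.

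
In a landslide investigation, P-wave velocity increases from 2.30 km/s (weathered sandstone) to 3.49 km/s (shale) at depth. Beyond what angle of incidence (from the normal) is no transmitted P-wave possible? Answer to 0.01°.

41.23°

At critical incidence the refracted ray runs along the interface (θ₂ = 90°), so sin θ_c = V₁/V₂.
θ_c = arcsin(2.30/3.49) = arcsin 0.6590 = 41.23°.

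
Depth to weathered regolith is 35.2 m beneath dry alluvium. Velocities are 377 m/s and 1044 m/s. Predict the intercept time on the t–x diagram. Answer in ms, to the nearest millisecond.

θ_c = arcsin(V₁/V₂) = arcsin(377/1044) = 21.17°; cos θ_c = 0.9325.
tᵢ = 2h·cos θ_c / V₁ = 2·35.2·0.9325 / 377 = 0.17414 s.

174 ms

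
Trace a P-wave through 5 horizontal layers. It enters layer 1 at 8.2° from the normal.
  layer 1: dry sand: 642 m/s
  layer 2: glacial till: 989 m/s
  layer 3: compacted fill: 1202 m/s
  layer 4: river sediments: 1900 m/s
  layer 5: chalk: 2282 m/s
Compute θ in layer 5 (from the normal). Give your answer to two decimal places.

30.46°

Snell's law across each interface conserves sin θ / V, so sin θ_5 = V_5·sin θ₁/V₁.
sin θ_5 = 2282 × sin 8.2° / 642 = 0.5070.
θ_5 = arcsin 0.5070 = 30.46°.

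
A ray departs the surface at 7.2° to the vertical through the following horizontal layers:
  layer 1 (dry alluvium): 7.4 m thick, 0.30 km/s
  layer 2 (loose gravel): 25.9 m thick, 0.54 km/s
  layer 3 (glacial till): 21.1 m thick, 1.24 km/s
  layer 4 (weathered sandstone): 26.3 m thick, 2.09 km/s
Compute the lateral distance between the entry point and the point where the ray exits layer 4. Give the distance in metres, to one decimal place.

p = sin θ₁/V₁ = sin 7.2°/0.30 = 4.1778e-01 s/km is conserved through the stack.
Layer 1: θ = 7.20°; offset = 7.4·tan 7.20° = 0.935 m.
Layer 2: sin θ = p·0.54 = 0.2256 → θ = 13.04°; offset = 25.9·tan 13.04° = 5.998 m.
Layer 3: sin θ = p·1.24 = 0.5180 → θ = 31.20°; offset = 21.1·tan 31.20° = 12.779 m.
Layer 4: sin θ = p·2.09 = 0.8732 → θ = 60.83°; offset = 26.3·tan 60.83° = 47.111 m.
Summing the layer offsets gives 66.823 m.

66.8 m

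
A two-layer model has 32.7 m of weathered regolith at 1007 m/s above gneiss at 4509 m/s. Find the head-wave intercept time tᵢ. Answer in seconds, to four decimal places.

tᵢ = 2h·√(V₂²−V₁²)/(V₁V₂).
√(V₂²−V₁²) = √(4509²−1007²) = 4395.1 m/s.
tᵢ = 2·32.7·4395.1/(1007·4509) = 0.06331 s.

0.0633 s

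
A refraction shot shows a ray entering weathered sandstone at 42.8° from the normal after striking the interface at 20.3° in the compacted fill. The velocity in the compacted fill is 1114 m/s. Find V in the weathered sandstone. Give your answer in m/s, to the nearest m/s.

sin 20.3° = 0.3469; sin 42.8° = 0.6794.
V₂ = V₁·(sin θ₂/sin θ₁) = 1114·(0.6794/0.3469) = 2181.67 m/s.

2182 m/s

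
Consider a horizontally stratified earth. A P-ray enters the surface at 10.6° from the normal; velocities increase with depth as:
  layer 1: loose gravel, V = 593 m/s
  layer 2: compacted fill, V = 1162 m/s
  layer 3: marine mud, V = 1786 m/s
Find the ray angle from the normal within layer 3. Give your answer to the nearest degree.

Ray parameter p = sin 10.6° / 593 = 3.1020e-04 s/m.
sin θ_3 = p·V_3 = 3.1020e-04 × 1786 = 0.5540.
θ_3 = arcsin 0.5540 = 33.64°.

34°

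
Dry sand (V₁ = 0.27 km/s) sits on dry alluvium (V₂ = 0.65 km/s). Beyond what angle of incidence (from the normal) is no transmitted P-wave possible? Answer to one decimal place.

24.5°

Critical incidence: sin θ_c = V₁/V₂ = 0.27/0.65 = 0.4154.
θ_c = arcsin 0.4154 = 24.54°.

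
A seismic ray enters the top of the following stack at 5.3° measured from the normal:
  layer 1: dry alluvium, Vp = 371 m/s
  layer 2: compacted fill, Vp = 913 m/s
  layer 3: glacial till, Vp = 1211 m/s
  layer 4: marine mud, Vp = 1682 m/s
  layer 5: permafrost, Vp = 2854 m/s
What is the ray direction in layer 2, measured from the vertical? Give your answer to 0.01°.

Ray parameter p = sin 5.3° / 371 = 2.4898e-04 s/m.
sin θ_2 = p·V_2 = 2.4898e-04 × 913 = 0.2273.
θ_2 = 13.14° from the vertical.

13.14°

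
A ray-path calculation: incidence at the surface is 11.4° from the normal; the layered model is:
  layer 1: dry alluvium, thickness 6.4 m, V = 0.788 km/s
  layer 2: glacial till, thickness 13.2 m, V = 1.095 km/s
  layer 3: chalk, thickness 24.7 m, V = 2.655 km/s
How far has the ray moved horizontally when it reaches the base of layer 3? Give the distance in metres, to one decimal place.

27.1 m

p = sin θ₁/V₁ = sin 11.4°/0.788 = 2.5083e-01 s/km is conserved through the stack.
Layer 1: θ = 11.40°; offset = 6.4·tan 11.40° = 1.290 m.
Layer 2: sin θ = p·1.095 = 0.2747 → θ = 15.94°; offset = 13.2·tan 15.94° = 3.771 m.
Layer 3: sin θ = p·2.655 = 0.6660 → θ = 41.76°; offset = 24.7·tan 41.76° = 22.051 m.
Summing the layer offsets gives 27.112 m.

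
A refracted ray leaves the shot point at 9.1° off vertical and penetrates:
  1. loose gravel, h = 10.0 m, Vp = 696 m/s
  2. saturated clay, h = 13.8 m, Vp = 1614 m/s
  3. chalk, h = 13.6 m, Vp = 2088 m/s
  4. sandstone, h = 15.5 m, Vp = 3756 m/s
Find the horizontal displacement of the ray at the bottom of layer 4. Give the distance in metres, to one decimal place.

39.8 m

Apply Snell's law at each interface; in layer i the horizontal offset is hᵢ·tan θᵢ.
Layer 1: θ = 9.10°; offset = 10.0·tan 9.10° = 1.602 m.
Layer 2: sin θ = 1614·sin 9.1°/696 = 0.3668, θ = 21.52°; offset = 13.8·tan 21.52° = 5.440 m.
Layer 3: sin θ = 2088·sin 9.1°/696 = 0.4745, θ = 28.33°; offset = 13.6·tan 28.33° = 7.331 m.
Layer 4: sin θ = 3756·sin 9.1°/696 = 0.8535, θ = 58.60°; offset = 15.5·tan 58.60° = 25.388 m.
Total horizontal offset = 39.761 m.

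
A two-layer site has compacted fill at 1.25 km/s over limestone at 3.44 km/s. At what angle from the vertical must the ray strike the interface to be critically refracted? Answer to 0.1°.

At critical incidence the refracted ray runs along the interface (θ₂ = 90°), so sin θ_c = V₁/V₂.
θ_c = arcsin(1.25/3.44) = arcsin 0.3634 = 21.31°.

21.3°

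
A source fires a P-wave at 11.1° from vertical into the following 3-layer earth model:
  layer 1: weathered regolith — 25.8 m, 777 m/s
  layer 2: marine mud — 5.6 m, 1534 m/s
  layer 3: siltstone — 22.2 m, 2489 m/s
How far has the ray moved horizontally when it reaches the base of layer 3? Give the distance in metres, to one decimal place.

p = sin θ₁/V₁ = sin 11.1°/777 = 2.4778e-04 s/m is conserved through the stack.
Layer 1: θ = 11.10°; offset = 25.8·tan 11.10° = 5.062 m.
Layer 2: sin θ = p·1534 = 0.3801 → θ = 22.34°; offset = 5.6·tan 22.34° = 2.301 m.
Layer 3: sin θ = p·2489 = 0.6167 → θ = 38.08°; offset = 22.2·tan 38.08° = 17.392 m.
Total horizontal offset = 24.755 m.

24.8 m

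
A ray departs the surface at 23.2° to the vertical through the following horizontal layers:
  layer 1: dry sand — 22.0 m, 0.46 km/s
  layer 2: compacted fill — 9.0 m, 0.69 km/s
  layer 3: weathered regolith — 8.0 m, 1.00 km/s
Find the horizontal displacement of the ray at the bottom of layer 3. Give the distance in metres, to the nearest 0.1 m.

Apply Snell's law at each interface; in layer i the horizontal offset is hᵢ·tan θᵢ.
Layer 1: θ = 23.20°; offset = 22.0·tan 23.20° = 9.429 m.
Layer 2: sin θ = 0.69·sin 23.2°/0.46 = 0.5909, θ = 36.22°; offset = 9.0·tan 36.22° = 6.592 m.
Layer 3: sin θ = 1.00·sin 23.2°/0.46 = 0.8564, θ = 58.91°; offset = 8.0·tan 58.91° = 13.269 m.
Σ offsets = 29.291 m.

29.3 m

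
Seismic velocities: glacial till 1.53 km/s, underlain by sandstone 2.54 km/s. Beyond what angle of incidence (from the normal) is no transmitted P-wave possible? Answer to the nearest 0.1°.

37.0°

At critical incidence the refracted ray runs along the interface (θ₂ = 90°), so sin θ_c = V₁/V₂.
θ_c = arcsin(1.53/2.54) = arcsin 0.6024 = 37.04°.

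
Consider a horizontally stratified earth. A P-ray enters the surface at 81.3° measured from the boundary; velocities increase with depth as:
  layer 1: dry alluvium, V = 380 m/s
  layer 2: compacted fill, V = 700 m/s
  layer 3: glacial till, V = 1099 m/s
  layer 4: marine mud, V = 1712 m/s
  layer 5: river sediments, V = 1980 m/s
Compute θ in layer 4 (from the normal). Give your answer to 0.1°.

43.0°

From the normal: θ₁ = 90° − 81.3° = 8.7°.
Snell's law across each interface conserves sin θ / V, so sin θ_4 = V_4·sin θ₁/V₁.
sin θ_4 = 1712 × sin 8.7° / 380 = 0.6815.
θ_4 = arcsin 0.6815 = 42.96°.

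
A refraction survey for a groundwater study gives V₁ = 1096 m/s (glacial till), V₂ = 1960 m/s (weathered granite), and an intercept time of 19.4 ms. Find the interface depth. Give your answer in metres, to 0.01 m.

h = tᵢ·V₁·V₂ / (2·√(V₂²−V₁²)).
√(V₂²−V₁²) = √(1960² − 1096²) = 1624.9 m/s.
h = 0.0194 s × 1096 × 1960 / (2 × 1624.9) = 12.82 m.

12.82 m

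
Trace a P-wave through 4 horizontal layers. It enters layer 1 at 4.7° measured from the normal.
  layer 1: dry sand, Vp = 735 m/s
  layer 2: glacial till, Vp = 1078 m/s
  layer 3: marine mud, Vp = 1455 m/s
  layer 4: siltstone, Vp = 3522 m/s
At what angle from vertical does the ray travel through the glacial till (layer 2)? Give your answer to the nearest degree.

7°

Snell's law across each interface conserves sin θ / V, so sin θ_2 = V_2·sin θ₁/V₁.
sin θ_2 = 1078 × sin 4.7° / 735 = 0.1202.
θ_2 = arcsin 0.1202 = 6.90°.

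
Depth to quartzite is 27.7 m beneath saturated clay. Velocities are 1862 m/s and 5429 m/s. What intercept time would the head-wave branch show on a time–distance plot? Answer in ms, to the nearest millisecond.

θ_c = arcsin(V₁/V₂) = arcsin(1862/5429) = 20.06°; cos θ_c = 0.9393.
tᵢ = 2h·cos θ_c / V₁ = 2·27.7·0.9393 / 1862 = 0.02795 s.

28 ms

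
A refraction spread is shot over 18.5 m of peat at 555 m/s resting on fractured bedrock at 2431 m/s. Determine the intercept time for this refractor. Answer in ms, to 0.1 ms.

θ_c = arcsin(V₁/V₂) = arcsin(555/2431) = 13.20°; cos θ_c = 0.9736.
tᵢ = 2h·cos θ_c / V₁ = 2·18.5·0.9736 / 555 = 0.06491 s.

64.9 ms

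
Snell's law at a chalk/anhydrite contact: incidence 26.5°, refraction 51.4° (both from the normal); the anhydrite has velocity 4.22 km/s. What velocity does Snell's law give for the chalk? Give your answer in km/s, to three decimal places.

2.409 km/s

Snell's law: sin 26.5°/V₁ = sin 51.4°/V₂.
V₁ = V₂·sin 26.5°/sin 51.4° = 4.22 × 0.5709 = 2.409 km/s.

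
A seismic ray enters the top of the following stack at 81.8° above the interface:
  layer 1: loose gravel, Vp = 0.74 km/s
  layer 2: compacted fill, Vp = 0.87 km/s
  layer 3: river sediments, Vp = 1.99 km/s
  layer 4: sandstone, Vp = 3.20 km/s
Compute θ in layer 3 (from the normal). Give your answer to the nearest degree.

From the normal: θ₁ = 90° − 81.8° = 8.2°.
Snell's law across each interface conserves sin θ / V, so sin θ_3 = V_3·sin θ₁/V₁.
sin θ_3 = 1.99 × sin 8.2° / 0.74 = 0.3836.
θ_3 = arcsin 0.3836 = 22.55°.

23°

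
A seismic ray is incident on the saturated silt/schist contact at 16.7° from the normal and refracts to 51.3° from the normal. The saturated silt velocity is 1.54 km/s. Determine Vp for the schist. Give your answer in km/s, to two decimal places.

4.18 km/s

sin 16.7° = 0.2874; sin 51.3° = 0.7804.
V₂ = V₁·(sin θ₂/sin θ₁) = 1.54·(0.7804/0.2874) = 4.18 km/s.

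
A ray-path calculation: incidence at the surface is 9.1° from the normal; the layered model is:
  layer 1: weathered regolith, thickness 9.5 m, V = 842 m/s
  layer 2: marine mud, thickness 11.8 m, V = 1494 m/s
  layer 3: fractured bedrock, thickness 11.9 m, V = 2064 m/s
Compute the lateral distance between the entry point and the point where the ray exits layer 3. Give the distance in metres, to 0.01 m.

Apply Snell's law at each interface; in layer i the horizontal offset is hᵢ·tan θᵢ.
Layer 1: θ = 9.10°; offset = 9.5·tan 9.10° = 1.5217 m.
Layer 2: sin θ = 1494·sin 9.1°/842 = 0.2806, θ = 16.30°; offset = 11.8·tan 16.30° = 3.4500 m.
Layer 3: sin θ = 2064·sin 9.1°/842 = 0.3877, θ = 22.81°; offset = 11.9·tan 22.81° = 5.0050 m.
Summing the layer offsets gives 9.9767 m.

9.98 m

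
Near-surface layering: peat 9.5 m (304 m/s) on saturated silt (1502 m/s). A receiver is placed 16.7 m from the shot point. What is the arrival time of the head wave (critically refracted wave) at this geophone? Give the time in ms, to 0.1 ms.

72.3 ms

θ_c = arcsin(V₁/V₂) = arcsin(304/1502) = 11.68°, cos θ_c = 0.9793.
Intercept time tᵢ = 2h cos θ_c / V₁ = 2·9.5·0.9793/304 = 0.06121 s.
t = x/V₂ + tᵢ = 16.7/1502 + 0.06121 = 0.07232 s.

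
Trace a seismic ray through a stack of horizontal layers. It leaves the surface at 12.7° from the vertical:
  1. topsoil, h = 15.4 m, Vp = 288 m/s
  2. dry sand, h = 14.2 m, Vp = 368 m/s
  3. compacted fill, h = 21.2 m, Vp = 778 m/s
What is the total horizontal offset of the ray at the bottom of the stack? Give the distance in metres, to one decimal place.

p = sin θ₁/V₁ = sin 12.7°/288 = 7.6335e-04 s/m is conserved through the stack.
Layer 1: θ = 12.70°; offset = 15.4·tan 12.70° = 3.471 m.
Layer 2: sin θ = p·368 = 0.2809 → θ = 16.31°; offset = 14.2·tan 16.31° = 4.156 m.
Layer 3: sin θ = p·778 = 0.5939 → θ = 36.43°; offset = 21.2·tan 36.43° = 15.649 m.
Summing the layer offsets gives 23.276 m.

23.3 m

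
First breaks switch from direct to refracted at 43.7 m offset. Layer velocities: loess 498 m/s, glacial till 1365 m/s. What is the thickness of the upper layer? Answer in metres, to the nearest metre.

h = (x_cross/2)·√((V₂−V₁)/(V₂+V₁)).
(V₂−V₁)/(V₂+V₁) = (1365−498)/(1365+498) = 0.4654; √ = 0.6822.
h = (43.7/2)·0.6822 = 14.91 m.

15 m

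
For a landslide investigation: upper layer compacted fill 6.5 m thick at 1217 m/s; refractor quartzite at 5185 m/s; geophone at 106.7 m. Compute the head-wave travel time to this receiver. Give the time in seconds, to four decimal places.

0.0310 s

θ_c = arcsin(V₁/V₂) = arcsin(1217/5185) = 13.57°, cos θ_c = 0.9721.
Intercept time tᵢ = 2h cos θ_c / V₁ = 2·6.5·0.9721/1217 = 0.01038 s.
t = x/V₂ + tᵢ = 106.7/5185 + 0.01038 = 0.03096 s.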